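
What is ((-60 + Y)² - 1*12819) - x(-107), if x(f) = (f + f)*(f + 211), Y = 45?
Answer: 9662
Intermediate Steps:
x(f) = 2*f*(211 + f) (x(f) = (2*f)*(211 + f) = 2*f*(211 + f))
((-60 + Y)² - 1*12819) - x(-107) = ((-60 + 45)² - 1*12819) - 2*(-107)*(211 - 107) = ((-15)² - 12819) - 2*(-107)*104 = (225 - 12819) - 1*(-22256) = -12594 + 22256 = 9662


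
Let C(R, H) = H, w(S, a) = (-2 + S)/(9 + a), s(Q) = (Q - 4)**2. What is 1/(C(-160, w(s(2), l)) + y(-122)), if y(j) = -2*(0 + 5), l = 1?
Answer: -5/49 ≈ -0.10204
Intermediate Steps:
s(Q) = (-4 + Q)**2
w(S, a) = (-2 + S)/(9 + a)
y(j) = -10 (y(j) = -2*5 = -10)
1/(C(-160, w(s(2), l)) + y(-122)) = 1/((-2 + (-4 + 2)**2)/(9 + 1) - 10) = 1/((-2 + (-2)**2)/10 - 10) = 1/((-2 + 4)/10 - 10) = 1/((1/10)*2 - 10) = 1/(1/5 - 10) = 1/(-49/5) = -5/49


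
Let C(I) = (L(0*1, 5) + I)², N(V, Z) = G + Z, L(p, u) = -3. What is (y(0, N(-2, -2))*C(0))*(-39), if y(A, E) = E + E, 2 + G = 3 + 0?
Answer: 702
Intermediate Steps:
G = 1 (G = -2 + (3 + 0) = -2 + 3 = 1)
N(V, Z) = 1 + Z
y(A, E) = 2*E
C(I) = (-3 + I)²
(y(0, N(-2, -2))*C(0))*(-39) = ((2*(1 - 2))*(-3 + 0)²)*(-39) = ((2*(-1))*(-3)²)*(-39) = -2*9*(-39) = -18*(-39) = 702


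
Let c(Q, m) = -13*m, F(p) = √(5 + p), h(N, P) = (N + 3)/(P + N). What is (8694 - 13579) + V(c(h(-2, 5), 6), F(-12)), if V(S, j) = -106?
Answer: -4991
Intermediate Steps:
h(N, P) = (3 + N)/(N + P)
(8694 - 13579) + V(c(h(-2, 5), 6), F(-12)) = (8694 - 13579) - 106 = -4885 - 106 = -4991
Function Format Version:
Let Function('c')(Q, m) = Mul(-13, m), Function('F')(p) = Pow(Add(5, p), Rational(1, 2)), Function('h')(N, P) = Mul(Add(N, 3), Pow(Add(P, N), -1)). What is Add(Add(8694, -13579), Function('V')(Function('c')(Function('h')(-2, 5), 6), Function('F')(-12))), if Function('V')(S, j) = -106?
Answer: -4991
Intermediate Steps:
Function('h')(N, P) = Mul(Pow(Add(N, P), -1), Add(3, N)) (Function('h')(N, P) = Mul(Add(3, N), Pow(Add(N, P), -1)) = Mul(Pow(Add(N, P), -1), Add(3, N)))
Add(Add(8694, -13579), Function('V')(Function('c')(Function('h')(-2, 5), 6), Function('F')(-12))) = Add(Add(8694, -13579), -106) = Add(-4885, -106) = -4991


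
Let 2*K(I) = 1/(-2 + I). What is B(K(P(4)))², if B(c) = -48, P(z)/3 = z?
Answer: 2304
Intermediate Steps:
P(z) = 3*z
K(I) = 1/(2*(-2 + I))
B(K(P(4)))² = (-48)² = 2304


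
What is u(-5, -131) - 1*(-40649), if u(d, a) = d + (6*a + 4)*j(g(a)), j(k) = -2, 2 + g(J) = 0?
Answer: 42208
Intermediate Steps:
g(J) = -2 (g(J) = -2 + 0 = -2)
u(d, a) = -8 + d - 12*a (u(d, a) = d + (6*a + 4)*(-2) = d + (4 + 6*a)*(-2) = d + (-8 - 12*a) = -8 + d - 12*a)
u(-5, -131) - 1*(-40649) = (-8 - 5 - 12*(-131)) - 1*(-40649) = (-8 - 5 + 1572) + 40649 = 1559 + 40649 = 42208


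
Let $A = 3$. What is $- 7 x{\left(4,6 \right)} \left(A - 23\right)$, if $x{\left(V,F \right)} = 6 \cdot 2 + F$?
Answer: $2520$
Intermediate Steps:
$x{\left(V,F \right)} = 12 + F$
$- 7 x{\left(4,6 \right)} \left(A - 23\right) = - 7 \left(12 + 6\right) \left(3 - 23\right) = \left(-7\right) 18 \left(3 - 23\right) = \left(-126\right) \left(-20\right) = 2520$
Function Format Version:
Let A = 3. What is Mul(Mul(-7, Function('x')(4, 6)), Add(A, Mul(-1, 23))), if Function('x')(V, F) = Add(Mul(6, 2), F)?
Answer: 2520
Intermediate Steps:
Function('x')(V, F) = Add(12, F)
Mul(Mul(-7, Function('x')(4, 6)), Add(A, Mul(-1, 23))) = Mul(Mul(-7, Add(12, 6)), Add(3, Mul(-1, 23))) = Mul(Mul(-7, 18), Add(3, -23)) = Mul(-126, -20) = 2520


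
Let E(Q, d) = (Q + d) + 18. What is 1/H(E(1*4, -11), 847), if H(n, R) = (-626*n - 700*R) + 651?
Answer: -1/599135 ≈ -1.6691e-6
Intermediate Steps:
E(Q, d) = 18 + Q + d
H(n, R) = 651 - 700*R - 626*n (H(n, R) = (-700*R - 626*n) + 651 = 651 - 700*R - 626*n)
1/H(E(1*4, -11), 847) = 1/(651 - 700*847 - 626*(18 + 1*4 - 11)) = 1/(651 - 592900 - 626*(18 + 4 - 11)) = 1/(651 - 592900 - 626*11) = 1/(651 - 592900 - 6886) = 1/(-599135) = -1/599135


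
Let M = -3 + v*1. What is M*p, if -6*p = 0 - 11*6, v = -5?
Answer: -88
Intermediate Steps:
p = 11 (p = -(0 - 11*6)/6 = -(0 - 66)/6 = -⅙*(-66) = 11)
M = -8 (M = -3 - 5*1 = -3 - 5 = -8)
M*p = -8*11 = -88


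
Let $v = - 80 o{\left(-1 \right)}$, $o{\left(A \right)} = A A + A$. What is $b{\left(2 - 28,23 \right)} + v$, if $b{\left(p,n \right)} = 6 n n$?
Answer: $3174$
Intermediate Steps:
$o{\left(A \right)} = A + A^{2}$ ($o{\left(A \right)} = A^{2} + A = A + A^{2}$)
$b{\left(p,n \right)} = 6 n^{2}$
$v = 0$ ($v = - 80 \left(- (1 - 1)\right) = - 80 \left(\left(-1\right) 0\right) = \left(-80\right) 0 = 0$)
$b{\left(2 - 28,23 \right)} + v = 6 \cdot 23^{2} + 0 = 6 \cdot 529 + 0 = 3174 + 0 = 3174$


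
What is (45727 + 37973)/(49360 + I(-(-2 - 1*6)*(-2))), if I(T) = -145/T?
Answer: 267840/157981 ≈ 1.6954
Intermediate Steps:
(45727 + 37973)/(49360 + I(-(-2 - 1*6)*(-2))) = (45727 + 37973)/(49360 - 145*1/(2*(-2 - 1*6))) = 83700/(49360 - 145*1/(2*(-2 - 6))) = 83700/(49360 - 145/(-1*(-8)*(-2))) = 83700/(49360 - 145/(8*(-2))) = 83700/(49360 - 145/(-16)) = 83700/(49360 - 145*(-1/16)) = 83700/(49360 + 145/16) = 83700/(789905/16) = 83700*(16/789905) = 267840/157981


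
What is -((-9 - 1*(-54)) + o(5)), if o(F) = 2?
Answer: -47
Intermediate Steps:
-((-9 - 1*(-54)) + o(5)) = -((-9 - 1*(-54)) + 2) = -((-9 + 54) + 2) = -(45 + 2) = -1*47 = -47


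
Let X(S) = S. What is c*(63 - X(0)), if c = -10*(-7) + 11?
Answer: 5103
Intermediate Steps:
c = 81 (c = 70 + 11 = 81)
c*(63 - X(0)) = 81*(63 - 1*0) = 81*(63 + 0) = 81*63 = 5103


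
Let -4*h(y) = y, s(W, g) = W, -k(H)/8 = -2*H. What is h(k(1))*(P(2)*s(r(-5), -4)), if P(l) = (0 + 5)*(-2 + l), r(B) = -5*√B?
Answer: 0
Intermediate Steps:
k(H) = 16*H (k(H) = -(-16)*H = 16*H)
h(y) = -y/4
P(l) = -10 + 5*l (P(l) = 5*(-2 + l) = -10 + 5*l)
h(k(1))*(P(2)*s(r(-5), -4)) = (-4)*((-10 + 5*2)*(-5*I*√5)) = (-¼*16)*((-10 + 10)*(-5*I*√5)) = -0*(-5*I*√5) = -4*0 = 0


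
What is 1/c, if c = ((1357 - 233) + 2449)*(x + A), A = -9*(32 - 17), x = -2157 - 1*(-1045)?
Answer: -1/4455531 ≈ -2.2444e-7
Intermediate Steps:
x = -1112 (x = -2157 + 1045 = -1112)
A = -135 (A = -9*15 = -135)
c = -4455531 (c = ((1357 - 233) + 2449)*(-1112 - 135) = (1124 + 2449)*(-1247) = 3573*(-1247) = -4455531)
1/c = 1/(-4455531) = -1/4455531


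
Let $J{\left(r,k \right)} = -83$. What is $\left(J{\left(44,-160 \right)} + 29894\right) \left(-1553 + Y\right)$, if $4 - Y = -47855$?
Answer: $1380428166$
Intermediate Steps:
$Y = 47859$ ($Y = 4 - -47855 = 4 + 47855 = 47859$)
$\left(J{\left(44,-160 \right)} + 29894\right) \left(-1553 + Y\right) = \left(-83 + 29894\right) \left(-1553 + 47859\right) = 29811 \cdot 46306 = 1380428166$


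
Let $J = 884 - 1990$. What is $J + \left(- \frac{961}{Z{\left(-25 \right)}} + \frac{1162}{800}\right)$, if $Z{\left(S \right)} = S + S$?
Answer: $- \frac{434131}{400} \approx -1085.3$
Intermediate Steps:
$Z{\left(S \right)} = 2 S$
$J = -1106$ ($J = 884 - 1990 = -1106$)
$J + \left(- \frac{961}{Z{\left(-25 \right)}} + \frac{1162}{800}\right) = -1106 + \left(- \frac{961}{2 \left(-25\right)} + \frac{1162}{800}\right) = -1106 + \left(- \frac{961}{-50} + 1162 \cdot \frac{1}{800}\right) = -1106 + \left(\left(-961\right) \left(- \frac{1}{50}\right) + \frac{581}{400}\right) = -1106 + \left(\frac{961}{50} + \frac{581}{400}\right) = -1106 + \frac{8269}{400} = - \frac{434131}{400}$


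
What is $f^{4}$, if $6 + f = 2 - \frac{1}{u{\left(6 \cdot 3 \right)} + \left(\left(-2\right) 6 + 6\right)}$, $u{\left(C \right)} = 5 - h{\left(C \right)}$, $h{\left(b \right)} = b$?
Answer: $\frac{31640625}{130321} \approx 242.79$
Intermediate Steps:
$u{\left(C \right)} = 5 - C$
$f = - \frac{75}{19}$ ($f = -6 + \left(2 - \frac{1}{\left(5 - 6 \cdot 3\right) + \left(\left(-2\right) 6 + 6\right)}\right) = -6 + \left(2 - \frac{1}{\left(5 - 18\right) + \left(-12 + 6\right)}\right) = -6 + \left(2 - \frac{1}{\left(5 - 18\right) - 6}\right) = -6 + \left(2 - \frac{1}{-13 - 6}\right) = -6 + \left(2 - \frac{1}{-19}\right) = -6 + \left(2 - - \frac{1}{19}\right) = -6 + \left(2 + \frac{1}{19}\right) = -6 + \frac{39}{19} = - \frac{75}{19} \approx -3.9474$)
$f^{4} = \left(- \frac{75}{19}\right)^{4} = \frac{31640625}{130321}$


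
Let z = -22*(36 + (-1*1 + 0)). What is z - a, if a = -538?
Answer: -232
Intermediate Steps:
z = -770 (z = -22*(36 + (-1 + 0)) = -22*(36 - 1) = -22*35 = -770)
z - a = -770 - 1*(-538) = -770 + 538 = -232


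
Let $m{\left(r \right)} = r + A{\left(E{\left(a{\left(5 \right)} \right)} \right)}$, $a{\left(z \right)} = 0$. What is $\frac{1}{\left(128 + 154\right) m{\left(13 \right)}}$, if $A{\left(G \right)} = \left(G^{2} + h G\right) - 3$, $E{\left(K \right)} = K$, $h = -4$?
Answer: $\frac{1}{2820} \approx 0.00035461$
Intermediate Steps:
$A{\left(G \right)} = -3 + G^{2} - 4 G$ ($A{\left(G \right)} = \left(G^{2} - 4 G\right) - 3 = -3 + G^{2} - 4 G$)
$m{\left(r \right)} = -3 + r$ ($m{\left(r \right)} = r - \left(3 - 0^{2}\right) = r + \left(-3 + 0 + 0\right) = r - 3 = -3 + r$)
$\frac{1}{\left(128 + 154\right) m{\left(13 \right)}} = \frac{1}{\left(128 + 154\right) \left(-3 + 13\right)} = \frac{1}{282 \cdot 10} = \frac{1}{2820}$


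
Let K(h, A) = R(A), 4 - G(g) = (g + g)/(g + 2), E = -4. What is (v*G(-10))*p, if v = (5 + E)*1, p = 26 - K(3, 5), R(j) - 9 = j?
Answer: 18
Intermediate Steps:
R(j) = 9 + j
G(g) = 4 - 2*g/(2 + g) (G(g) = 4 - (g + g)/(g + 2) = 4 - 2*g/(2 + g))
K(h, A) = 9 + A
p = 12 (p = 26 - (9 + 5) = 26 - 1*14 = 26 - 14 = 12)
v = 1 (v = (5 - 4)*1 = 1*1 = 1)
(v*G(-10))*p = (1*(2*(4 - 10)/(2 - 10)))*12 = (1*(2*(-6)/(-8)))*12 = (1*(2*(-⅛)*(-6)))*12 = (1*(3/2))*12 = (3/2)*12 = 18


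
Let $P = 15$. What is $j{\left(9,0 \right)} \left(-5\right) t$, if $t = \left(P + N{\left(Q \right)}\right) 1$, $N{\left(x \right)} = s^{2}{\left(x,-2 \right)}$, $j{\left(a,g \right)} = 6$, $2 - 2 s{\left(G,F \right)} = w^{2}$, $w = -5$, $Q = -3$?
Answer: $- \frac{8835}{2} \approx -4417.5$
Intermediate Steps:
$s{\left(G,F \right)} = - \frac{23}{2}$ ($s{\left(G,F \right)} = 1 - \frac{\left(-5\right)^{2}}{2} = 1 - \frac{25}{2} = - \frac{23}{2}$)
$N{\left(x \right)} = \frac{529}{4}$ ($N{\left(x \right)} = \left(- \frac{23}{2}\right)^{2} = \frac{529}{4}$)
$t = \frac{589}{4}$ ($t = \left(15 + \frac{529}{4}\right) 1 = \frac{589}{4} \cdot 1 = \frac{589}{4} \approx 147.25$)
$j{\left(9,0 \right)} \left(-5\right) t = 6 \left(-5\right) \frac{589}{4} = \left(-30\right) \frac{589}{4} = - \frac{8835}{2}$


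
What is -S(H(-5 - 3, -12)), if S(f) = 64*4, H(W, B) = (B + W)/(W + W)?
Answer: -256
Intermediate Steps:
H(W, B) = (B + W)/(2*W) (H(W, B) = (B + W)/((2*W)) = (B + W)*(1/(2*W)) = (B + W)/(2*W))
S(f) = 256
-S(H(-5 - 3, -12)) = -1*256 = -256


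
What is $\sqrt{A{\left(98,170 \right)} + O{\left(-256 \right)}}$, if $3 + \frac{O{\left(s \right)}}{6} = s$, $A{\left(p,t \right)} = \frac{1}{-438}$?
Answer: $\frac{i \sqrt{298126014}}{438} \approx 39.421 i$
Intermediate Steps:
$A{\left(p,t \right)} = - \frac{1}{438}$
$O{\left(s \right)} = -18 + 6 s$
$\sqrt{A{\left(98,170 \right)} + O{\left(-256 \right)}} = \sqrt{- \frac{1}{438} + \left(-18 + 6 \left(-256\right)\right)} = \sqrt{- \frac{1}{438} - 1554} = \sqrt{- \frac{680653}{438}} = \frac{i \sqrt{298126014}}{438}$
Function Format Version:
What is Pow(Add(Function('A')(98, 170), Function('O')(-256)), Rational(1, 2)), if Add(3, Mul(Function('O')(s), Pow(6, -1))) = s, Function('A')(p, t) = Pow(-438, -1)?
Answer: Mul(Rational(1, 438), I, Pow(298126014, Rational(1, 2))) ≈ Mul(39.421, I)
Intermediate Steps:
Function('A')(p, t) = Rational(-1, 438)
Function('O')(s) = Add(-18, Mul(6, s))
Pow(Add(Function('A')(98, 170), Function('O')(-256)), Rational(1, 2)) = Pow(Add(Rational(-1, 438), Add(-18, Mul(6, -256))), Rational(1, 2)) = Pow(Add(Rational(-1, 438), Add(-18, -1536)), Rational(1, 2)) = Pow(Add(Rational(-1, 438), -1554), Rational(1, 2)) = Pow(Rational(-680653, 438), Rational(1, 2)) = Mul(Rational(1, 438), I, Pow(298126014, Rational(1, 2)))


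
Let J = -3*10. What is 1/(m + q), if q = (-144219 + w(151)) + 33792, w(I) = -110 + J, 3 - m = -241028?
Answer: 1/130464 ≈ 7.6649e-6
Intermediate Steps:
m = 241031 (m = 3 - 1*(-241028) = 3 + 241028 = 241031)
J = -30
w(I) = -140 (w(I) = -110 - 30 = -140)
q = -110567 (q = (-144219 - 140) + 33792 = -144359 + 33792 = -110567)
1/(m + q) = 1/(241031 - 110567) = 1/130464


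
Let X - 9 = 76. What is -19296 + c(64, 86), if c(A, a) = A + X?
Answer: -19147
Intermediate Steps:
X = 85 (X = 9 + 76 = 85)
c(A, a) = 85 + A (c(A, a) = A + 85 = 85 + A)
-19296 + c(64, 86) = -19296 + (85 + 64) = -19296 + 149 = -19147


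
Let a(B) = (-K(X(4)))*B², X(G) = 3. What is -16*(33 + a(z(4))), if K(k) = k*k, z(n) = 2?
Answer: 48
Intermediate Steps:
K(k) = k²
a(B) = -9*B² (a(B) = (-1*3²)*B² = (-1*9)*B² = -9*B²)
-16*(33 + a(z(4))) = -16*(33 - 9*2²) = -16*(33 - 9*4) = -16*(33 - 36) = -16*(-3) = 48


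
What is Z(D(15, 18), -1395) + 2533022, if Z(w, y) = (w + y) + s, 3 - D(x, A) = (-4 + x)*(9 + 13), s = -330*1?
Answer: 2531058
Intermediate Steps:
s = -330
D(x, A) = 91 - 22*x (D(x, A) = 3 - (-4 + x)*(9 + 13) = 3 - (-4 + x)*22 = 3 - (-88 + 22*x) = 3 + (88 - 22*x) = 91 - 22*x)
Z(w, y) = -330 + w + y (Z(w, y) = (w + y) - 330 = -330 + w + y)
Z(D(15, 18), -1395) + 2533022 = (-330 + (91 - 22*15) - 1395) + 2533022 = (-330 + (91 - 330) - 1395) + 2533022 = (-330 - 239 - 1395) + 2533022 = -1964 + 2533022 = 2531058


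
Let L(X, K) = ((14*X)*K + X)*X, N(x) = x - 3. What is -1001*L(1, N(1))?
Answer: 27027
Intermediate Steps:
N(x) = -3 + x
L(X, K) = X*(X + 14*K*X) (L(X, K) = (14*K*X + X)*X = (X + 14*K*X)*X = X*(X + 14*K*X))
-1001*L(1, N(1)) = -1001*1²*(1 + 14*(-3 + 1)) = -1001*(1 + 14*(-2)) = -1001*(1 - 28) = -1001*(-27) = 27027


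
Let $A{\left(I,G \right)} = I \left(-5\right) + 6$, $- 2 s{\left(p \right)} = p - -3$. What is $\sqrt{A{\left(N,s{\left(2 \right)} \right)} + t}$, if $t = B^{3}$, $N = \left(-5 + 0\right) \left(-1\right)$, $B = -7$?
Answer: $i \sqrt{362} \approx 19.026 i$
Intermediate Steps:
$s{\left(p \right)} = - \frac{3}{2} - \frac{p}{2}$ ($s{\left(p \right)} = - \frac{p - -3}{2} = - \frac{p + 3}{2} = - \frac{3 + p}{2} = - \frac{3}{2} - \frac{p}{2}$)
$N = 5$ ($N = \left(-5\right) \left(-1\right) = 5$)
$A{\left(I,G \right)} = 6 - 5 I$ ($A{\left(I,G \right)} = - 5 I + 6 = 6 - 5 I$)
$t = -343$ ($t = \left(-7\right)^{3} = -343$)
$\sqrt{A{\left(N,s{\left(2 \right)} \right)} + t} = \sqrt{\left(6 - 25\right) - 343} = \sqrt{-19 - 343} = \sqrt{-362} = i \sqrt{362}$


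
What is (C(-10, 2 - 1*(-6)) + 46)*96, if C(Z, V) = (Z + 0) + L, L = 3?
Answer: 3744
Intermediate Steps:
C(Z, V) = 3 + Z (C(Z, V) = (Z + 0) + 3 = Z + 3 = 3 + Z)
(C(-10, 2 - 1*(-6)) + 46)*96 = ((3 - 10) + 46)*96 = (-7 + 46)*96 = 39*96 = 3744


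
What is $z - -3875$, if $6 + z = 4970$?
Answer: $8839$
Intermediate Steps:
$z = 4964$ ($z = -6 + 4970 = 4964$)
$z - -3875 = 4964 - -3875 = 4964 + 3875 = 8839$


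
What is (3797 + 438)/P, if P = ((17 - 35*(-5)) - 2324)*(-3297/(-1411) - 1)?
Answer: -5975585/4020952 ≈ -1.4861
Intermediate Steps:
P = -4020952/1411 (P = ((17 + 175) - 2324)*(-3297*(-1/1411) - 1) = (192 - 2324)*(3297/1411 - 1) = -2132*1886/1411 = -4020952/1411 ≈ -2849.7)
(3797 + 438)/P = (3797 + 438)/(-4020952/1411) = 4235*(-1411/4020952) = -5975585/4020952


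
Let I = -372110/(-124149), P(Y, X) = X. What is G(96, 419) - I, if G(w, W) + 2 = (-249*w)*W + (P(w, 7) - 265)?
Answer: -1243481225474/124149 ≈ -1.0016e+7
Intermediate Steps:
G(w, W) = -260 - 249*W*w (G(w, W) = -2 + ((-249*w)*W + (7 - 265)) = -2 + (-249*W*w - 258) = -2 + (-258 - 249*W*w) = -260 - 249*W*w)
I = 372110/124149 (I = -372110*(-1/124149) = 372110/124149 ≈ 2.9973)
G(96, 419) - I = (-260 - 249*419*96) - 1*372110/124149 = (-260 - 10015776) - 372110/124149 = -10016036 - 372110/124149 = -1243481225474/124149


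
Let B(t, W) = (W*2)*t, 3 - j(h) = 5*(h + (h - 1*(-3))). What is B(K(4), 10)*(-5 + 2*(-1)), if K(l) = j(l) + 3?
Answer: 6860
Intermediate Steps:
j(h) = -12 - 10*h (j(h) = 3 - 5*(h + (h - 1*(-3))) = 3 - 5*(h + (h + 3)) = 3 - 5*(h + (3 + h)) = 3 - 5*(3 + 2*h) = 3 - (15 + 10*h) = 3 + (-15 - 10*h) = -12 - 10*h)
K(l) = -9 - 10*l (K(l) = (-12 - 10*l) + 3 = -9 - 10*l)
B(t, W) = 2*W*t (B(t, W) = (2*W)*t = 2*W*t)
B(K(4), 10)*(-5 + 2*(-1)) = (2*10*(-9 - 10*4))*(-5 + 2*(-1)) = (2*10*(-9 - 40))*(-5 - 2) = (2*10*(-49))*(-7) = -980*(-7) = 6860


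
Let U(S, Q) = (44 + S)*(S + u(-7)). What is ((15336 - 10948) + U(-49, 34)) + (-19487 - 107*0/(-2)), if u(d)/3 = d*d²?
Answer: -9709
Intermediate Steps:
u(d) = 3*d³ (u(d) = 3*(d*d²) = 3*d³)
U(S, Q) = (-1029 + S)*(44 + S) (U(S, Q) = (44 + S)*(S + 3*(-7)³) = (44 + S)*(S + 3*(-343)) = (44 + S)*(S - 1029) = (44 + S)*(-1029 + S) = (-1029 + S)*(44 + S))
((15336 - 10948) + U(-49, 34)) + (-19487 - 107*0/(-2)) = ((15336 - 10948) + (-45276 + (-49)² - 985*(-49))) + (-19487 - 107*0/(-2)) = (4388 + (-45276 + 2401 + 48265)) + (-19487 - 107*0*(-½)) = (4388 + 5390) + (-19487 - 107*0) = 9778 + (-19487 - 1*0) = 9778 + (-19487 + 0) = 9778 - 19487 = -9709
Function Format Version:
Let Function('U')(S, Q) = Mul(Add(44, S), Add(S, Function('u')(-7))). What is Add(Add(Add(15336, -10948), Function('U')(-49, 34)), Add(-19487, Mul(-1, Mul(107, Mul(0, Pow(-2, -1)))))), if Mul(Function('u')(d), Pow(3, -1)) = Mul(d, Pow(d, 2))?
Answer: -9709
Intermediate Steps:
Function('u')(d) = Mul(3, Pow(d, 3)) (Function('u')(d) = Mul(3, Mul(d, Pow(d, 2))) = Mul(3, Pow(d, 3)))
Function('U')(S, Q) = Mul(Add(-1029, S), Add(44, S)) (Function('U')(S, Q) = Mul(Add(44, S), Add(S, Mul(3, Pow(-7, 3)))) = Mul(Add(44, S), Add(S, Mul(3, -343))) = Mul(Add(44, S), Add(S, -1029)) = Mul(Add(44, S), Add(-1029, S)) = Mul(Add(-1029, S), Add(44, S)))
Add(Add(Add(15336, -10948), Function('U')(-49, 34)), Add(-19487, Mul(-1, Mul(107, Mul(0, Pow(-2, -1)))))) = Add(Add(Add(15336, -10948), Add(-45276, Pow(-49, 2), Mul(-985, -49))), Add(-19487, Mul(-1, Mul(107, Mul(0, Pow(-2, -1)))))) = Add(Add(4388, Add(-45276, 2401, 48265)), Add(-19487, Mul(-1, Mul(107, Mul(0, Rational(-1, 2)))))) = Add(Add(4388, 5390), Add(-19487, Mul(-1, Mul(107, 0)))) = Add(9778, Add(-19487, Mul(-1, 0))) = Add(9778, Add(-19487, 0)) = Add(9778, -19487) = -9709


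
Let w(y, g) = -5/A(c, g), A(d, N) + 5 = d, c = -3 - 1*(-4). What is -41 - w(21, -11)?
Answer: -169/4 ≈ -42.250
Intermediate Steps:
c = 1 (c = -3 + 4 = 1)
A(d, N) = -5 + d
w(y, g) = 5/4 (w(y, g) = -5/(-5 + 1) = -5/(-4) = -5*(-¼) = 5/4)
-41 - w(21, -11) = -41 - 1*5/4 = -41 - 5/4 = -169/4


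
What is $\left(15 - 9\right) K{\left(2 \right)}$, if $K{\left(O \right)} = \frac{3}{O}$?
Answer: $9$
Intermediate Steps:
$\left(15 - 9\right) K{\left(2 \right)} = \left(15 - 9\right) \frac{3}{2} = 6 \cdot 3 \cdot \frac{1}{2} = 6 \cdot \frac{3}{2} = 9$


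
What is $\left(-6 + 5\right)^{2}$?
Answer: $1$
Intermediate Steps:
$\left(-6 + 5\right)^{2} = \left(-1\right)^{2} = 1$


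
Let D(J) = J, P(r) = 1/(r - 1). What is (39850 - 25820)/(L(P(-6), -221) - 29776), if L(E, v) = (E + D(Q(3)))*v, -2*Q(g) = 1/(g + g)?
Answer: -235704/499397 ≈ -0.47198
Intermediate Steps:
P(r) = 1/(-1 + r)
Q(g) = -1/(4*g) (Q(g) = -1/(2*(g + g)) = -1/(2*g)/2 = -1/(4*g))
L(E, v) = v*(-1/12 + E) (L(E, v) = (E - ¼/3)*v = (E - ¼*⅓)*v = (E - 1/12)*v = (-1/12 + E)*v = v*(-1/12 + E))
(39850 - 25820)/(L(P(-6), -221) - 29776) = (39850 - 25820)/(-221*(-1/12 + 1/(-1 - 6)) - 29776) = 14030/(-221*(-1/12 + 1/(-7)) - 29776) = 14030/(-221*(-1/12 - ⅐) - 29776) = 14030/(-221*(-19/84) - 29776) = 14030/(4199/84 - 29776) = 14030/(-2496985/84) = 14030*(-84/2496985) = -235704/499397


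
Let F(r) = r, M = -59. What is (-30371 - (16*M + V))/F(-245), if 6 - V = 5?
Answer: 4204/35 ≈ 120.11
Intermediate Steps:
V = 1 (V = 6 - 1*5 = 6 - 5 = 1)
(-30371 - (16*M + V))/F(-245) = (-30371 - (16*(-59) + 1))/(-245) = (-30371 - (-944 + 1))*(-1/245) = (-30371 - 1*(-943))*(-1/245) = (-30371 + 943)*(-1/245) = -29428*(-1/245) = 4204/35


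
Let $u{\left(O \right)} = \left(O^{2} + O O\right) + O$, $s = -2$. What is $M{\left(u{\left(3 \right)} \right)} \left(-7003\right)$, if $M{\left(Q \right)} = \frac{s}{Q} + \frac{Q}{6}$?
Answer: $- \frac{1001429}{42} \approx -23844.0$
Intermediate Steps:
$u{\left(O \right)} = O + 2 O^{2}$ ($u{\left(O \right)} = \left(O^{2} + O^{2}\right) + O = 2 O^{2} + O = O + 2 O^{2}$)
$M{\left(Q \right)} = - \frac{2}{Q} + \frac{Q}{6}$
$M{\left(u{\left(3 \right)} \right)} \left(-7003\right) = \left(- \frac{2}{3 \left(1 + 2 \cdot 3\right)} + \frac{3 \left(1 + 2 \cdot 3\right)}{6}\right) \left(-7003\right) = \left(- \frac{2}{3 \left(1 + 6\right)} + \frac{3 \left(1 + 6\right)}{6}\right) \left(-7003\right) = \left(- \frac{2}{3 \cdot 7} + \frac{3 \cdot 7}{6}\right) \left(-7003\right) = \left(- \frac{2}{21} + \frac{1}{6} \cdot 21\right) \left(-7003\right) = \left(\left(-2\right) \frac{1}{21} + \frac{7}{2}\right) \left(-7003\right) = \left(- \frac{2}{21} + \frac{7}{2}\right) \left(-7003\right) = \frac{143}{42} \left(-7003\right) = - \frac{1001429}{42}$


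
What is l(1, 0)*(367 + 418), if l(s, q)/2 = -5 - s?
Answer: -9420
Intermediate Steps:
l(s, q) = -10 - 2*s (l(s, q) = 2*(-5 - s) = -10 - 2*s)
l(1, 0)*(367 + 418) = (-10 - 2*1)*(367 + 418) = (-10 - 2)*785 = -12*785 = -9420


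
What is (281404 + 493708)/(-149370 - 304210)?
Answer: -193778/113395 ≈ -1.7089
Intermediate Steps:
(281404 + 493708)/(-149370 - 304210) = 775112/(-453580) = 775112*(-1/453580) = -193778/113395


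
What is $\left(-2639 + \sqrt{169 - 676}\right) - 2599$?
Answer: $-5238 + 13 i \sqrt{3} \approx -5238.0 + 22.517 i$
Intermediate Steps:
$\left(-2639 + \sqrt{169 - 676}\right) - 2599 = \left(-2639 + \sqrt{-507}\right) - 2599 = \left(-2639 + 13 i \sqrt{3}\right) - 2599 = -5238 + 13 i \sqrt{3}$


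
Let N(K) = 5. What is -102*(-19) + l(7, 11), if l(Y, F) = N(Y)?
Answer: 1943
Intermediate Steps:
l(Y, F) = 5
-102*(-19) + l(7, 11) = -102*(-19) + 5 = 1938 + 5 = 1943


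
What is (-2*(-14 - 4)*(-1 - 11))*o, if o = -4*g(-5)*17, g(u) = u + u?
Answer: -293760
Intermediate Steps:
g(u) = 2*u
o = 680 (o = -8*(-5)*17 = -4*(-10)*17 = 40*17 = 680)
(-2*(-14 - 4)*(-1 - 11))*o = -2*(-14 - 4)*(-1 - 11)*680 = -(-36)*(-12)*680 = -2*216*680 = -432*680 = -293760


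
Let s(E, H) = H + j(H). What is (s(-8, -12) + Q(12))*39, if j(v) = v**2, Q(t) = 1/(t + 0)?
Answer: 20605/4 ≈ 5151.3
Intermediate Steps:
Q(t) = 1/t
s(E, H) = H + H**2
(s(-8, -12) + Q(12))*39 = (-12*(1 - 12) + 1/12)*39 = (-12*(-11) + 1/12)*39 = (132 + 1/12)*39 = (1585/12)*39 = 20605/4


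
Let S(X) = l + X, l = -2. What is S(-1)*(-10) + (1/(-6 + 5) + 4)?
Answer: 33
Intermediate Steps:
S(X) = -2 + X
S(-1)*(-10) + (1/(-6 + 5) + 4) = (-2 - 1)*(-10) + (1/(-6 + 5) + 4) = -3*(-10) + (1/(-1) + 4) = 30 + (-1 + 4) = 30 + 3 = 33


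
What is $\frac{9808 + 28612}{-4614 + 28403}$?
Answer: $\frac{38420}{23789} \approx 1.615$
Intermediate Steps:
$\frac{9808 + 28612}{-4614 + 28403} = \frac{38420}{23789}$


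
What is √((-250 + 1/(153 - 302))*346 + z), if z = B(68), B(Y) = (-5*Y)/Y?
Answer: I*√1920549059/149 ≈ 294.12*I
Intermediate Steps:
B(Y) = -5
z = -5
√((-250 + 1/(153 - 302))*346 + z) = √((-250 + 1/(153 - 302))*346 - 5) = √((-250 + 1/(-149))*346 - 5) = √((-250 - 1/149)*346 - 5) = √(-37251/149*346 - 5) = √(-12888846/149 - 5) = √(-12889591/149) = I*√1920549059/149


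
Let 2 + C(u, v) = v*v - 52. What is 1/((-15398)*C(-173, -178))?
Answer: -1/487038740 ≈ -2.0532e-9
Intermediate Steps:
C(u, v) = -54 + v² (C(u, v) = -2 + (v*v - 52) = -2 + (v² - 52) = -2 + (-52 + v²) = -54 + v²)
1/((-15398)*C(-173, -178)) = 1/((-15398)*(-54 + (-178)²)) = -1/(15398*(-54 + 31684)) = -1/15398/31630 = -1/15398*1/31630 = -1/487038740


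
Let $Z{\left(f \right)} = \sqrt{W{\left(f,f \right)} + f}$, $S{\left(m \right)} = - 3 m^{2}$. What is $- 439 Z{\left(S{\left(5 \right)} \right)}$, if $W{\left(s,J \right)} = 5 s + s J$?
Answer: $- 6585 \sqrt{23} \approx -31581.0$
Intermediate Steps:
$W{\left(s,J \right)} = 5 s + J s$
$Z{\left(f \right)} = \sqrt{f + f \left(5 + f\right)}$ ($Z{\left(f \right)} = \sqrt{f \left(5 + f\right) + f} = \sqrt{f + f \left(5 + f\right)}$)
$- 439 Z{\left(S{\left(5 \right)} \right)} = - 439 \sqrt{- 3 \cdot 5^{2} \left(6 - 3 \cdot 5^{2}\right)} = - 439 \sqrt{\left(-3\right) 25 \left(6 - 75\right)} = - 439 \sqrt{- 75 \left(6 - 75\right)} = - 439 \sqrt{\left(-75\right) \left(-69\right)} = - 439 \sqrt{5175} = - 439 \cdot 15 \sqrt{23} = - 6585 \sqrt{23}$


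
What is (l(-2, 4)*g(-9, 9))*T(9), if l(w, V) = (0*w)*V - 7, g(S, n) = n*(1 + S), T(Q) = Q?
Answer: 4536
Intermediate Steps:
l(w, V) = -7 (l(w, V) = 0*V - 7 = 0 - 7 = -7)
(l(-2, 4)*g(-9, 9))*T(9) = -63*(1 - 9)*9 = -63*(-8)*9 = -7*(-72)*9 = 504*9 = 4536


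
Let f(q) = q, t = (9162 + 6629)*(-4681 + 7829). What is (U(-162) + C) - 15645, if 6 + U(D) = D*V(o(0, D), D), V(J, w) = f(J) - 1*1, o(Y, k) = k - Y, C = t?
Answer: 49720823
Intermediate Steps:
t = 49710068 (t = 15791*3148 = 49710068)
C = 49710068
V(J, w) = -1 + J (V(J, w) = J - 1*1 = J - 1 = -1 + J)
U(D) = -6 + D*(-1 + D) (U(D) = -6 + D*(-1 + (D - 1*0)) = -6 + D*(-1 + (D + 0)) = -6 + D*(-1 + D))
(U(-162) + C) - 15645 = ((-6 - 162*(-1 - 162)) + 49710068) - 15645 = ((-6 - 162*(-163)) + 49710068) - 15645 = ((-6 + 26406) + 49710068) - 15645 = (26400 + 49710068) - 15645 = 49736468 - 15645 = 49720823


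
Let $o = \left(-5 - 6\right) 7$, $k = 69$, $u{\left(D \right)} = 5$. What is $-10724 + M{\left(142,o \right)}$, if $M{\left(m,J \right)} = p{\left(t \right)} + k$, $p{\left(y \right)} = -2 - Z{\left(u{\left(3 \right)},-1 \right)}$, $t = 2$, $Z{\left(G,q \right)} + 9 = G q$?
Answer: $-10643$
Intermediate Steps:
$Z{\left(G,q \right)} = -9 + G q$
$o = -77$ ($o = \left(-11\right) 7 = -77$)
$p{\left(y \right)} = 12$ ($p{\left(y \right)} = -2 - \left(-9 + 5 \left(-1\right)\right) = -2 - \left(-9 - 5\right) = -2 - -14 = -2 + 14 = 12$)
$M{\left(m,J \right)} = 81$ ($M{\left(m,J \right)} = 12 + 69 = 81$)
$-10724 + M{\left(142,o \right)} = -10724 + 81 = -10643$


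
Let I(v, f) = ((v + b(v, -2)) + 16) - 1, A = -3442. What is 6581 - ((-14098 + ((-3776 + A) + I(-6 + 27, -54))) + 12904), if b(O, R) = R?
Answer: 14959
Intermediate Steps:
I(v, f) = 13 + v (I(v, f) = ((v - 2) + 16) - 1 = ((-2 + v) + 16) - 1 = (14 + v) - 1 = 13 + v)
6581 - ((-14098 + ((-3776 + A) + I(-6 + 27, -54))) + 12904) = 6581 - ((-14098 + ((-3776 - 3442) + (13 + (-6 + 27)))) + 12904) = 6581 - ((-14098 + (-7218 + (13 + 21))) + 12904) = 6581 - ((-14098 + (-7218 + 34)) + 12904) = 6581 - ((-14098 - 7184) + 12904) = 6581 - (-21282 + 12904) = 6581 - 1*(-8378) = 6581 + 8378 = 14959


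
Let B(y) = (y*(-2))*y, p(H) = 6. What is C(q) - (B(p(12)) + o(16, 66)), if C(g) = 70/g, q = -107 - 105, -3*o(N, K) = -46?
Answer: 17915/318 ≈ 56.336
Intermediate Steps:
B(y) = -2*y² (B(y) = (-2*y)*y = -2*y²)
o(N, K) = 46/3 (o(N, K) = -⅓*(-46) = 46/3)
q = -212
C(q) - (B(p(12)) + o(16, 66)) = 70/(-212) - (-2*6² + 46/3) = 70*(-1/212) - (-2*36 + 46/3) = -35/106 - (-72 + 46/3) = -35/106 - 1*(-170/3) = -35/106 + 170/3 = 17915/318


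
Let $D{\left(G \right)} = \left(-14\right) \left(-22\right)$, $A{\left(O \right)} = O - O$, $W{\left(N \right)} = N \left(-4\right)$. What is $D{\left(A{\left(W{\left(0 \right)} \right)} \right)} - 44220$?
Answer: $-43912$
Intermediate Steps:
$W{\left(N \right)} = - 4 N$
$A{\left(O \right)} = 0$
$D{\left(G \right)} = 308$
$D{\left(A{\left(W{\left(0 \right)} \right)} \right)} - 44220 = 308 - 44220 = -43912$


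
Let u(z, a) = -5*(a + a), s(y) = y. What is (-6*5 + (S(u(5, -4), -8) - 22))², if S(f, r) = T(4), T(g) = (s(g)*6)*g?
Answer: 1936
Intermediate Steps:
T(g) = 6*g² (T(g) = (g*6)*g = (6*g)*g = 6*g²)
u(z, a) = -10*a
S(f, r) = 96 (S(f, r) = 6*4² = 6*16 = 96)
(-6*5 + (S(u(5, -4), -8) - 22))² = (-6*5 + (96 - 22))² = (-30 + 74)² = 44² = 1936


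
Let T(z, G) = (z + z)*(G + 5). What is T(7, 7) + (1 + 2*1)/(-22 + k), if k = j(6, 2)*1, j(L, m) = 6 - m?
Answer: 1007/6 ≈ 167.83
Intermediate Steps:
T(z, G) = 2*z*(5 + G) (T(z, G) = (2*z)*(5 + G) = 2*z*(5 + G))
k = 4 (k = (6 - 1*2)*1 = (6 - 2)*1 = 4*1 = 4)
T(7, 7) + (1 + 2*1)/(-22 + k) = 2*7*(5 + 7) + (1 + 2*1)/(-22 + 4) = 2*7*12 + (1 + 2)/(-18) = 168 - 1/18*3 = 168 - 1/6 = 1007/6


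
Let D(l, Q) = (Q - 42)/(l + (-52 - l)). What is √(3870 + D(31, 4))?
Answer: √2616614/26 ≈ 62.215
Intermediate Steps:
D(l, Q) = 21/26 - Q/52 (D(l, Q) = (-42 + Q)/(-52) = (-42 + Q)*(-1/52) = 21/26 - Q/52)
√(3870 + D(31, 4)) = √(3870 + (21/26 - 1/52*4)) = √(3870 + (21/26 - 1/13)) = √(3870 + 19/26) = √(100639/26) = √2616614/26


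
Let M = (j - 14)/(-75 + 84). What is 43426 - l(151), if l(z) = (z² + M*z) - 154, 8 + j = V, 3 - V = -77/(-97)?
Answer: 6143329/291 ≈ 21111.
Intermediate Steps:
V = 214/97 (V = 3 - (-77)/(-97) = 3 - (-77)*(-1)/97 = 3 - 1*77/97 = 3 - 77/97 = 214/97 ≈ 2.2062)
j = -562/97 (j = -8 + 214/97 = -562/97 ≈ -5.7938)
M = -640/291 (M = (-562/97 - 14)/(-75 + 84) = -1920/97/9 = -1920/97*⅑ = -640/291 ≈ -2.1993)
l(z) = -154 + z² - 640*z/291 (l(z) = (z² - 640*z/291) - 154 = -154 + z² - 640*z/291)
43426 - l(151) = 43426 - (-154 + 151² - 640/291*151) = 43426 - (-154 + 22801 - 96640/291) = 43426 - 1*6493637/291 = 43426 - 6493637/291 = 6143329/291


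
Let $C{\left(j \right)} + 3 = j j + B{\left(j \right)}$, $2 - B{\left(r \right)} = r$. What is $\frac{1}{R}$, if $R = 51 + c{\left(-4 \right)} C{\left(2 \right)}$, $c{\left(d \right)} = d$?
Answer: $\frac{1}{47} \approx 0.021277$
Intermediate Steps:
$B{\left(r \right)} = 2 - r$
$C{\left(j \right)} = -1 + j^{2} - j$ ($C{\left(j \right)} = -3 - \left(-2 + j - j j\right) = -3 - \left(-2 + j - j^{2}\right) = -3 + \left(2 + j^{2} - j\right) = -1 + j^{2} - j$)
$R = 47$ ($R = 51 - 4 \left(-1 + 2^{2} - 2\right) = 51 - 4 \left(-1 + 4 - 2\right) = 51 - 4 = 47$)
$\frac{1}{R} = \frac{1}{47}$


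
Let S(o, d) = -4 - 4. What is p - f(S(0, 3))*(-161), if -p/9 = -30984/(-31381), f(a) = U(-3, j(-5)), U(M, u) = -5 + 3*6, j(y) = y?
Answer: 65401577/31381 ≈ 2084.1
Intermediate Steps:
S(o, d) = -8
U(M, u) = 13 (U(M, u) = -5 + 18 = 13)
f(a) = 13
p = -278856/31381 (p = -(-278856)/(-31381) = -(-278856)*(-1)/31381 = -9*30984/31381 = -278856/31381 ≈ -8.8861)
p - f(S(0, 3))*(-161) = -278856/31381 - 13*(-161) = -278856/31381 - 1*(-2093) = -278856/31381 + 2093 = 65401577/31381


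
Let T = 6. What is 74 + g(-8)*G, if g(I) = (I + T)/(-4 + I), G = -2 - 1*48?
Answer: 197/3 ≈ 65.667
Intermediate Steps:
G = -50 (G = -2 - 48 = -50)
g(I) = (6 + I)/(-4 + I) (g(I) = (I + 6)/(-4 + I) = (6 + I)/(-4 + I))
74 + g(-8)*G = 74 + ((6 - 8)/(-4 - 8))*(-50) = 74 + (-2/(-12))*(-50) = 74 - 1/12*(-2)*(-50) = 74 + (⅙)*(-50) = 74 - 25/3 = 197/3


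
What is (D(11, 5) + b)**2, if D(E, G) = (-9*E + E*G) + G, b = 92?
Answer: 2809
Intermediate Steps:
D(E, G) = G - 9*E + E*G
(D(11, 5) + b)**2 = ((5 - 9*11 + 11*5) + 92)**2 = ((5 - 99 + 55) + 92)**2 = (-39 + 92)**2 = 53**2 = 2809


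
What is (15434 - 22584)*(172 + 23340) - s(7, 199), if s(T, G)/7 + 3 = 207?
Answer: -168112228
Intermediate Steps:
s(T, G) = 1428 (s(T, G) = -21 + 7*207 = -21 + 1449 = 1428)
(15434 - 22584)*(172 + 23340) - s(7, 199) = (15434 - 22584)*(172 + 23340) - 1*1428 = -7150*23512 - 1428 = -168110800 - 1428 = -168112228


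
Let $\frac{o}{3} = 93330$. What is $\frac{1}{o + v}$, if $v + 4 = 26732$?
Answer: $\frac{1}{306718} \approx 3.2603 \cdot 10^{-6}$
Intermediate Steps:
$v = 26728$ ($v = -4 + 26732 = 26728$)
$o = 279990$ ($o = 3 \cdot 93330 = 279990$)
$\frac{1}{o + v} = \frac{1}{279990 + 26728} = \frac{1}{306718}$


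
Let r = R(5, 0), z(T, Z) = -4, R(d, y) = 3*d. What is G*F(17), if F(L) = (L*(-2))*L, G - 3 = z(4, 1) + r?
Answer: -8092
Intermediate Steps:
r = 15 (r = 3*5 = 15)
G = 14 (G = 3 + (-4 + 15) = 3 + 11 = 14)
F(L) = -2*L² (F(L) = (-2*L)*L = -2*L²)
G*F(17) = 14*(-2*17²) = 14*(-2*289) = 14*(-578) = -8092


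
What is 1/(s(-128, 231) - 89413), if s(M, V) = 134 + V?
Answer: -1/89048 ≈ -1.1230e-5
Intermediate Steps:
1/(s(-128, 231) - 89413) = 1/((134 + 231) - 89413) = 1/(365 - 89413) = 1/(-89048) = -1/89048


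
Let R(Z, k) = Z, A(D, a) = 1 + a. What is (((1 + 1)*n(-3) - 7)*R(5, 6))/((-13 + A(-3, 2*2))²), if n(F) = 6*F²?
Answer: 505/64 ≈ 7.8906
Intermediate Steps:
(((1 + 1)*n(-3) - 7)*R(5, 6))/((-13 + A(-3, 2*2))²) = (((1 + 1)*(6*(-3)²) - 7)*5)/((-13 + (1 + 2*2))²) = ((2*(6*9) - 7)*5)/((-13 + (1 + 4))²) = ((2*54 - 7)*5)/((-13 + 5)²) = ((108 - 7)*5)/((-8)²) = (101*5)/64 = 505*(1/64) = 505/64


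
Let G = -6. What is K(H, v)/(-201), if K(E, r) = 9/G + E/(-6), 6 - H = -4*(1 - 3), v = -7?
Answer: 7/1206 ≈ 0.0058043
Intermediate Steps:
H = -2 (H = 6 - (-1)*4*(1 - 3) = 6 - (-1)*4*(-2) = 6 - (-1)*(-8) = 6 - 1*8 = 6 - 8 = -2)
K(E, r) = -3/2 - E/6 (K(E, r) = 9/(-6) + E/(-6) = 9*(-1/6) + E*(-1/6) = -3/2 - E/6)
K(H, v)/(-201) = (-3/2 - 1/6*(-2))/(-201) = (-3/2 + 1/3)*(-1/201) = -7/6*(-1/201) = 7/1206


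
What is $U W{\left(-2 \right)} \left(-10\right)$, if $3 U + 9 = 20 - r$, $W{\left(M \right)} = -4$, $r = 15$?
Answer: $- \frac{160}{3} \approx -53.333$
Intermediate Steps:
$U = - \frac{4}{3}$ ($U = -3 + \frac{20 - 15}{3} = -3 + \frac{1}{3} \cdot 5 = -3 + \frac{5}{3} = - \frac{4}{3} \approx -1.3333$)
$U W{\left(-2 \right)} \left(-10\right) = \left(- \frac{4}{3}\right) \left(-4\right) \left(-10\right) = \frac{16}{3} \left(-10\right) = - \frac{160}{3}$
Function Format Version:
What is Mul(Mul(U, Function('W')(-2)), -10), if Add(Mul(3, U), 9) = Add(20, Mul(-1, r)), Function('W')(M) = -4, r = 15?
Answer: Rational(-160, 3) ≈ -53.333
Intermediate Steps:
U = Rational(-4, 3) (U = Add(-3, Mul(Rational(1, 3), Add(20, Mul(-1, 15)))) = Add(-3, Mul(Rational(1, 3), Add(20, -15))) = Add(-3, Mul(Rational(1, 3), 5)) = Add(-3, Rational(5, 3)) = Rational(-4, 3) ≈ -1.3333)
Mul(Mul(U, Function('W')(-2)), -10) = Mul(Mul(Rational(-4, 3), -4), -10) = Mul(Rational(16, 3), -10) = Rational(-160, 3)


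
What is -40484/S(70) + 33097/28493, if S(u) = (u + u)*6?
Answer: -281427283/5983530 ≈ -47.034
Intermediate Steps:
S(u) = 12*u (S(u) = (2*u)*6 = 12*u)
-40484/S(70) + 33097/28493 = -40484/(12*70) + 33097/28493 = -40484/840 + 33097*(1/28493) = -40484*1/840 + 33097/28493 = -10121/210 + 33097/28493 = -281427283/5983530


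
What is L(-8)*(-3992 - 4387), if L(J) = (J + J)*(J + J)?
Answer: -2145024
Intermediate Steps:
L(J) = 4*J² (L(J) = (2*J)*(2*J) = 4*J²)
L(-8)*(-3992 - 4387) = (4*(-8)²)*(-3992 - 4387) = (4*64)*(-8379) = 256*(-8379) = -2145024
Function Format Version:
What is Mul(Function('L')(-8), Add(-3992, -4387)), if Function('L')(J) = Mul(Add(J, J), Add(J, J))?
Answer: -2145024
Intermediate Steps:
Function('L')(J) = Mul(4, Pow(J, 2)) (Function('L')(J) = Mul(Mul(2, J), Mul(2, J)) = Mul(4, Pow(J, 2)))
Mul(Function('L')(-8), Add(-3992, -4387)) = Mul(Mul(4, Pow(-8, 2)), Add(-3992, -4387)) = Mul(Mul(4, 64), -8379) = Mul(256, -8379) = -2145024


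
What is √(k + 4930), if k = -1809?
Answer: √3121 ≈ 55.866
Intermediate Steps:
√(k + 4930) = √(-1809 + 4930) = √3121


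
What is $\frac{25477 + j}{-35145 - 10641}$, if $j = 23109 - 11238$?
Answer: $- \frac{18674}{22893} \approx -0.81571$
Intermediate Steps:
$j = 11871$ ($j = 23109 - 11238 = 11871$)
$\frac{25477 + j}{-35145 - 10641} = \frac{25477 + 11871}{-35145 - 10641} = \frac{37348}{-45786} = 37348 \left(- \frac{1}{45786}\right) = - \frac{18674}{22893}$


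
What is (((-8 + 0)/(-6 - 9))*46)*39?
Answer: 4784/5 ≈ 956.80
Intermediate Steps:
(((-8 + 0)/(-6 - 9))*46)*39 = (-8/(-15)*46)*39 = (-8*(-1/15)*46)*39 = ((8/15)*46)*39 = (368/15)*39 = 4784/5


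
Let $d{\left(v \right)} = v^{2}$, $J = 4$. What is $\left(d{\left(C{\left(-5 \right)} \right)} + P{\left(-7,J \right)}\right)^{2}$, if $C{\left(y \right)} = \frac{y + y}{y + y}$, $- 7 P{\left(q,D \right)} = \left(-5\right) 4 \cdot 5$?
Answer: $\frac{11449}{49} \approx 233.65$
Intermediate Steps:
$P{\left(q,D \right)} = \frac{100}{7}$ ($P{\left(q,D \right)} = - \frac{\left(-5\right) 4 \cdot 5}{7} = - \frac{\left(-20\right) 5}{7} = \left(- \frac{1}{7}\right) \left(-100\right) = \frac{100}{7}$)
$C{\left(y \right)} = 1$ ($C{\left(y \right)} = \frac{2 y}{2 y} = 2 y \frac{1}{2 y} = 1$)
$\left(d{\left(C{\left(-5 \right)} \right)} + P{\left(-7,J \right)}\right)^{2} = \left(1^{2} + \frac{100}{7}\right)^{2} = \left(1 + \frac{100}{7}\right)^{2} = \left(\frac{107}{7}\right)^{2} = \frac{11449}{49}$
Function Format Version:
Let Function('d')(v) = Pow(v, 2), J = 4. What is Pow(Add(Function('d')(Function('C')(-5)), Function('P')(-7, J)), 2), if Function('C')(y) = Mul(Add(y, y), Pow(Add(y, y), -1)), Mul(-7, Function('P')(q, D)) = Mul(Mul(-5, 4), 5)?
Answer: Rational(11449, 49) ≈ 233.65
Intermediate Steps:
Function('P')(q, D) = Rational(100, 7) (Function('P')(q, D) = Mul(Rational(-1, 7), Mul(Mul(-5, 4), 5)) = Mul(Rational(-1, 7), Mul(-20, 5)) = Mul(Rational(-1, 7), -100) = Rational(100, 7))
Function('C')(y) = 1 (Function('C')(y) = Mul(Mul(2, y), Pow(Mul(2, y), -1)) = Mul(Mul(2, y), Mul(Rational(1, 2), Pow(y, -1))) = 1)
Pow(Add(Function('d')(Function('C')(-5)), Function('P')(-7, J)), 2) = Pow(Add(Pow(1, 2), Rational(100, 7)), 2) = Pow(Add(1, Rational(100, 7)), 2) = Pow(Rational(107, 7), 2) = Rational(11449, 49)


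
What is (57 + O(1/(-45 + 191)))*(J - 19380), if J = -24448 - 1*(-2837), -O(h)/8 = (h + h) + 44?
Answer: 883069113/73 ≈ 1.2097e+7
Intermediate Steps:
O(h) = -352 - 16*h (O(h) = -8*((h + h) + 44) = -8*(2*h + 44) = -8*(44 + 2*h) = -352 - 16*h)
J = -21611 (J = -24448 + 2837 = -21611)
(57 + O(1/(-45 + 191)))*(J - 19380) = (57 + (-352 - 16/(-45 + 191)))*(-21611 - 19380) = (57 + (-352 - 16/146))*(-40991) = (57 + (-352 - 16*1/146))*(-40991) = (57 + (-352 - 8/73))*(-40991) = (57 - 25704/73)*(-40991) = -21543/73*(-40991) = 883069113/73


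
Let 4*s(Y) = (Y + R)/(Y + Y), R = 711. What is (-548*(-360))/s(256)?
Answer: 404029440/967 ≈ 4.1782e+5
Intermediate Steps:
s(Y) = (711 + Y)/(8*Y) (s(Y) = ((Y + 711)/(Y + Y))/4 = ((711 + Y)/((2*Y)))/4 = ((711 + Y)*(1/(2*Y)))/4 = ((711 + Y)/(2*Y))/4 = (711 + Y)/(8*Y))
(-548*(-360))/s(256) = (-548*(-360))/(((⅛)*(711 + 256)/256)) = 197280/(((⅛)*(1/256)*967)) = 197280/(967/2048) = 197280*(2048/967) = 404029440/967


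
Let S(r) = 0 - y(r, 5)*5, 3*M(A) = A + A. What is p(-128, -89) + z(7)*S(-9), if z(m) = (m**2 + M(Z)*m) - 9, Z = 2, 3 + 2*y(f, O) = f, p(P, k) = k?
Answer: 1391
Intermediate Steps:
y(f, O) = -3/2 + f/2
M(A) = 2*A/3 (M(A) = (A + A)/3 = (2*A)/3 = 2*A/3)
z(m) = -9 + m**2 + 4*m/3 (z(m) = (m**2 + ((2/3)*2)*m) - 9 = (m**2 + 4*m/3) - 9 = -9 + m**2 + 4*m/3)
S(r) = 15/2 - 5*r/2 (S(r) = 0 - (-3/2 + r/2)*5 = 0 - (-15/2 + 5*r/2) = 0 + (15/2 - 5*r/2) = 15/2 - 5*r/2)
p(-128, -89) + z(7)*S(-9) = -89 + (-9 + 7**2 + (4/3)*7)*(15/2 - 5/2*(-9)) = -89 + (-9 + 49 + 28/3)*(15/2 + 45/2) = -89 + (148/3)*30 = -89 + 1480 = 1391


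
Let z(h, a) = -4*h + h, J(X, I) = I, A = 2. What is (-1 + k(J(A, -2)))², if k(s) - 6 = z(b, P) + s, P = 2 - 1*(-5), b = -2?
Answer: 81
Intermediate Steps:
P = 7 (P = 2 + 5 = 7)
z(h, a) = -3*h
k(s) = 12 + s (k(s) = 6 + (-3*(-2) + s) = 6 + (6 + s) = 12 + s)
(-1 + k(J(A, -2)))² = (-1 + (12 - 2))² = (-1 + 10)² = 9² = 81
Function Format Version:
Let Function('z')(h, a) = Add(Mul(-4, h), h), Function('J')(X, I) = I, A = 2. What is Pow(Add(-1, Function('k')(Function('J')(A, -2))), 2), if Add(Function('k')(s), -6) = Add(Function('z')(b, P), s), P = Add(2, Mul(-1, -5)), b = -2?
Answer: 81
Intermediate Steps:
P = 7 (P = Add(2, 5) = 7)
Function('z')(h, a) = Mul(-3, h)
Function('k')(s) = Add(12, s) (Function('k')(s) = Add(6, Add(Mul(-3, -2), s)) = Add(6, Add(6, s)) = Add(12, s))
Pow(Add(-1, Function('k')(Function('J')(A, -2))), 2) = Pow(Add(-1, Add(12, -2)), 2) = Pow(Add(-1, 10), 2) = Pow(9, 2) = 81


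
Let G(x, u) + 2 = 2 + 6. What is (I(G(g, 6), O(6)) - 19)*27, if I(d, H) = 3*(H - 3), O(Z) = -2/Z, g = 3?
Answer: -783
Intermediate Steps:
G(x, u) = 6 (G(x, u) = -2 + (2 + 6) = -2 + 8 = 6)
I(d, H) = -9 + 3*H (I(d, H) = 3*(-3 + H) = -9 + 3*H)
(I(G(g, 6), O(6)) - 19)*27 = ((-9 + 3*(-2/6)) - 19)*27 = ((-9 + 3*(-2*1/6)) - 19)*27 = ((-9 + 3*(-1/3)) - 19)*27 = ((-9 - 1) - 19)*27 = (-10 - 19)*27 = -29*27 = -783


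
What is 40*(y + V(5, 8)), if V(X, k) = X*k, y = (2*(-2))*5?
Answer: 800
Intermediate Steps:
y = -20 (y = -4*5 = -20)
40*(y + V(5, 8)) = 40*(-20 + 5*8) = 40*(-20 + 40) = 40*20 = 800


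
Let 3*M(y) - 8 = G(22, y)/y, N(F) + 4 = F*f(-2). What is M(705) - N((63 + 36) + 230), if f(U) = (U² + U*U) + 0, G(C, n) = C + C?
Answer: -5552536/2115 ≈ -2625.3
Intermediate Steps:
G(C, n) = 2*C
f(U) = 2*U² (f(U) = (U² + U²) + 0 = 2*U² + 0 = 2*U²)
N(F) = -4 + 8*F (N(F) = -4 + F*(2*(-2)²) = -4 + F*(2*4) = -4 + F*8 = -4 + 8*F)
M(y) = 8/3 + 44/(3*y) (M(y) = 8/3 + ((2*22)/y)/3 = 8/3 + (44/y)/3 = 8/3 + 44/(3*y))
M(705) - N((63 + 36) + 230) = (4/3)*(11 + 2*705)/705 - (-4 + 8*((63 + 36) + 230)) = (4/3)*(1/705)*(11 + 1410) - (-4 + 8*(99 + 230)) = (4/3)*(1/705)*1421 - (-4 + 8*329) = 5684/2115 - (-4 + 2632) = 5684/2115 - 1*2628 = 5684/2115 - 2628 = -5552536/2115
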